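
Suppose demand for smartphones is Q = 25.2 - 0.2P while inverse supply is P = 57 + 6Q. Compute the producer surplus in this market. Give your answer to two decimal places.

118.04

Rewriting demand in inverse form: P = 126 - 5Q.
Equilibrium: 126 - 5Q = 57 + 6Q, so Q* = 6.2727 and P* = 94.6364.
Producer surplus is the triangle above supply below P*: (1/2)(6.2727)(94.6364 - 57) = (1/2)(6.2727)(37.6364) = 118.0413.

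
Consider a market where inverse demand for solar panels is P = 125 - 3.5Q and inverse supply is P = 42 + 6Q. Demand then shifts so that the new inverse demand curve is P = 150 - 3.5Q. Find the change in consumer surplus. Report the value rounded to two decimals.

Initial equilibrium: Q_0 = 8.7368, P_0 = 94.4211; CS_0 = (1/2)(8.7368)(30.5789) = 133.5817, PS_0 = (1/2)(8.7368)(52.4211) = 228.9972.
New equilibrium: 150 - 3.5Q = 42 + 6Q gives Q_1 = 11.3684, P_1 = 110.2105; CS_1 = 226.1717, PS_1 = 387.723.
Change in consumer surplus = 226.1717 - 133.5817 = 92.59.

92.59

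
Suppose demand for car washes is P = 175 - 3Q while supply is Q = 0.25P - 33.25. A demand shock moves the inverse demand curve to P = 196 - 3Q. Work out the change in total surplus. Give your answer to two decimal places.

Rewriting supply in inverse form: P = 133 + 4Q.
Initial equilibrium: Q_0 = 6, P_0 = 157; CS_0 = (1/2)(6)(18) = 54, PS_0 = (1/2)(6)(24) = 72.
New equilibrium: 196 - 3Q = 133 + 4Q gives Q_1 = 9, P_1 = 169; CS_1 = 121.5, PS_1 = 162.
Change in total surplus = (121.5 + 162) - (54 + 72) = 157.5.

157.50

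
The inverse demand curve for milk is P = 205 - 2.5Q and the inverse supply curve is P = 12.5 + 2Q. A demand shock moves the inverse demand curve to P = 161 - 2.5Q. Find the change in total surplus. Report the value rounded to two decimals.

Initial equilibrium: Q_0 = 42.7778, P_0 = 98.0556; CS_0 = (1/2)(42.7778)(106.9444) = 2287.4228, PS_0 = (1/2)(42.7778)(85.5556) = 1829.9383.
New equilibrium: 161 - 2.5Q = 12.5 + 2Q gives Q_1 = 33, P_1 = 78.5; CS_1 = 1361.25, PS_1 = 1089.
Change in total surplus = (1361.25 + 1089) - (2287.4228 + 1829.9383) = -1667.1111.

-1667.11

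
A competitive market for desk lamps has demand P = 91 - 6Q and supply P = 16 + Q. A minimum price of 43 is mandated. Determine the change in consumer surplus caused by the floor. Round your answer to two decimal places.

-152.39

Without the control, 91 - 6Q = 16 + Q so Q* = 10.7143 and P* = 26.7143.
At the floor price 43, quantity demanded is (91 - 43)/6 = 8; demand is the short side, so Q = 8 trades at P = 43.
CS goes from (1/2)(10.7143)(64.2857) = 344.3878 to 192 (computed as (91 - 43)(8) - (1/2)(6)(8)^2), a change of -152.3878.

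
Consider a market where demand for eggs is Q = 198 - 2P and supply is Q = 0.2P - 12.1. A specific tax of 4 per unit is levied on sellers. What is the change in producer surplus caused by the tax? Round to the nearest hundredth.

-24.13

Rewriting demand in inverse form: P = 99 - 0.5Q.
Rewriting supply in inverse form: P = 60.5 + 5Q.
Pre-tax equilibrium: 99 - 0.5Q = 60.5 + 5Q gives Q* = 7, P* = 95.5.
A tax on sellers shifts supply up by 4: 99 - 0.5Q = 60.5 + 5Q + 4, so Q_t = 6.2727. Buyers pay P_b = 95.8636; sellers receive P_s = P_b - 4 = 91.8636.
Producers lose the trapezoid between P_s and P* out to Q_t plus the triangle from Q_t to Q*: change in PS = 98.3678 - 122.5 = -24.1322.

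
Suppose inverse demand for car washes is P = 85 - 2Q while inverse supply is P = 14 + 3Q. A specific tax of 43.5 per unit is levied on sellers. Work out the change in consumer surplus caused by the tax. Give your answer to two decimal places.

-171.39

Without the tax, 85 - 2Q = 14 + 3Q so Q* = 14.2 and P* = 56.6.
A tax on sellers shifts supply up by 43.5: 85 - 2Q = 14 + 3Q + 43.5, so Q_t = 5.5. Buyers pay P_b = 74; sellers receive P_s = P_b - 43.5 = 30.5.
CS falls from (1/2)(14.2)(28.4) = 201.64 to (1/2)(5.5)(11) = 30.25, a change of -171.39.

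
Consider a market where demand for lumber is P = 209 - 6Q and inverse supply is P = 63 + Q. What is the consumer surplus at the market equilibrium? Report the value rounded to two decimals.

Set 209 - 6Q = 63 + Q, which gives 146 = 7Q, so Q* = 20.8571 and P* = 209 - 6(20.8571) = 83.8571.
CS is the area between the demand curve and P* from 0 to Q*: (1/2)(20.8571)(125.1429) = 1305.0612.

1305.06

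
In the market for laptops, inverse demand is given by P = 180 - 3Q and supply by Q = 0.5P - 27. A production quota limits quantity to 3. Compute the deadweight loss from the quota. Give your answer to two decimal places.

Rewriting supply in inverse form: P = 54 + 2Q.
Without the quota, 180 - 3Q = 54 + 2Q gives Q* = 25.2.
At Q = 3 the demand price is 180 - 3(3) = 171 and the supply price is 54 + 2(3) = 60.
DWL = (1/2)(gap between curves at 3) x (Q* - 3) = (1/2)(111)(22.2) = 1232.1.

1232.10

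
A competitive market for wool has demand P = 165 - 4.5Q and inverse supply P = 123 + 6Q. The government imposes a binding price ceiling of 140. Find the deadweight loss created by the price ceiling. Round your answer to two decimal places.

Free-market equilibrium: 165 - 4.5Q = 123 + 6Q gives Q* = 4, P* = 147.
At the ceiling price 140, quantity supplied is (140 - 123)/6 = 2.8333; supply is the short side, so Q = 2.8333 trades at P = 140.
The lost-trades triangle has base Q* - 2.8333 = 1.1667 and height equal to the gap between the curves at Q = 2.8333, which is 152.25 - 140 = 12.25. DWL = (1/2)(1.1667)(12.25) = 7.1458.

7.15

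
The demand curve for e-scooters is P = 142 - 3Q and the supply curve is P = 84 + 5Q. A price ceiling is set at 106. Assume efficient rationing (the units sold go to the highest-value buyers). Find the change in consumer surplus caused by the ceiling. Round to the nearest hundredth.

Without the control, 142 - 3Q = 84 + 5Q so Q* = 7.25 and P* = 120.25.
At the ceiling price 106, quantity supplied is (106 - 84)/5 = 4.4; supply is the short side, so Q = 4.4 trades at P = 106.
CS goes from (1/2)(7.25)(21.75) = 78.8438 to 129.36 (computed as (142 - 106)(4.4) - (1/2)(3)(4.4)^2), a change of 50.5162.

50.52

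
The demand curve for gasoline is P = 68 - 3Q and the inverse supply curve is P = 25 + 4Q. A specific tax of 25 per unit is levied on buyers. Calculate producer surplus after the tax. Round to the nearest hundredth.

13.22

Without the tax, 68 - 3Q = 25 + 4Q so Q* = 6.1429 and P* = 49.5714.
A tax on buyers shifts demand down by 25: (68 - 25) - 3Q = 25 + 4Q, so Q_t = 2.5714. Buyers pay P_b = 60.2857; sellers receive P_s = P_b - 25 = 35.2857.
PS = (1/2)(Q_t)(P_s - 25) = (1/2)(2.5714)(10.2857) = 13.2245.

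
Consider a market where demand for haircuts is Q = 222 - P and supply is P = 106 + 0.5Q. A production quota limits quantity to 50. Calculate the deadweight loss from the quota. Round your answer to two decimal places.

560.33

Rewriting demand in inverse form: P = 222 - Q.
Unrestricted equilibrium: Q* = (222 - 106)/(1 + 0.5) = 77.3333.
At Q = 50 the demand price is 222 - (50) = 172 and the supply price is 106 + 0.5(50) = 131.
DWL = (1/2)(gap between curves at 50) x (Q* - 50) = (1/2)(41)(27.3333) = 560.3333.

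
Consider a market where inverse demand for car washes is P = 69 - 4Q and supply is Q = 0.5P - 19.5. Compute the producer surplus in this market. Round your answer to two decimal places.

25.00

Rewriting supply in inverse form: P = 39 + 2Q.
Equilibrium: 69 - 4Q = 39 + 2Q, so Q* = 5 and P* = 49.
Producer surplus is the triangle above supply below P*: (1/2)(5)(49 - 39) = (1/2)(5)(10) = 25.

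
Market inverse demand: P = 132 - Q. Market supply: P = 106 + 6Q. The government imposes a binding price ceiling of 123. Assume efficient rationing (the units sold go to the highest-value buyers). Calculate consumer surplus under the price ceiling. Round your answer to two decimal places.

Free-market equilibrium: 132 - Q = 106 + 6Q gives Q* = 3.7143, P* = 128.2857.
At the ceiling price 123, quantity supplied is (123 - 106)/6 = 2.8333; supply is the short side, so Q = 2.8333 trades at P = 123.
The demand price at Q = 2.8333 is 129.1667. CS is the trapezoid between demand and 123 over [0, 2.8333]: (1/2)[(132 - 123) + (129.1667 - 123)](2.8333) = 21.4861.

21.49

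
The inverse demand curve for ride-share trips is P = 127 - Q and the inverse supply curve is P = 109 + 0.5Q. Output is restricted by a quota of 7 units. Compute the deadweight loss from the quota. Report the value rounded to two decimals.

Unrestricted equilibrium: Q* = (127 - 109)/(1 + 0.5) = 12.
At Q = 7 the demand price is 127 - (7) = 120 and the supply price is 109 + 0.5(7) = 112.5.
Deadweight loss is the triangle between the curves from 7 to 12: (1/2)(120 - 112.5)(12 - 7) = 18.75.

18.75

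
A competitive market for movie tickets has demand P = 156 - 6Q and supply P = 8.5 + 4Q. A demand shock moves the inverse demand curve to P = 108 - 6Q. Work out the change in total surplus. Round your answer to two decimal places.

-592.80

Initial equilibrium: Q_0 = 14.75, P_0 = 67.5; CS_0 = (1/2)(14.75)(88.5) = 652.6875, PS_0 = (1/2)(14.75)(59) = 435.125.
New equilibrium: 108 - 6Q = 8.5 + 4Q gives Q_1 = 9.95, P_1 = 48.3; CS_1 = 297.0075, PS_1 = 198.005.
Change in total surplus = (297.0075 + 198.005) - (652.6875 + 435.125) = -592.8.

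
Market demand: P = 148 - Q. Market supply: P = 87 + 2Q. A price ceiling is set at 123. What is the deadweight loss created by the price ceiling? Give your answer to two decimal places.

8.17

Without the control, 148 - Q = 87 + 2Q so Q* = 20.3333 and P* = 127.6667.
At P = 123, sellers supply (123 - 87)/2 = 18 while buyers want more, so the quantity traded is 18 at price 123.
At Q = 18 the demand price is 130 and the supply price is 123. Deadweight loss is the triangle between the curves from 18 to 20.3333: (1/2)(130 - 123)(20.3333 - 18) = 8.1667.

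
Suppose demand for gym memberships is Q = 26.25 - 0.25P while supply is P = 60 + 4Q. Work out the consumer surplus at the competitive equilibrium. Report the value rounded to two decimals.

63.28

Rewriting demand in inverse form: P = 105 - 4Q.
Equilibrium: 105 - 4Q = 60 + 4Q, so Q* = 5.625 and P* = 82.5.
The demand choke price is 105, so CS = (1/2)(Q*)(105 - P*) = (1/2)(5.625)(22.5) = 63.2812.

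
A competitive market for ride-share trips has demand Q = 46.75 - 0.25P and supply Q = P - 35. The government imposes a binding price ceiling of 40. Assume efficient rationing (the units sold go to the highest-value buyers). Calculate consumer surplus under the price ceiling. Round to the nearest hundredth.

685.00

Rewriting demand in inverse form: P = 187 - 4Q.
Rewriting supply in inverse form: P = 35 + Q.
Without the control, 187 - 4Q = 35 + Q so Q* = 30.4 and P* = 65.4.
At the ceiling price 40, quantity supplied is (40 - 35)/1 = 5; supply is the short side, so Q = 5 trades at P = 40.
The demand price at Q = 5 is 167. CS is the trapezoid between demand and 40 over [0, 5]: (1/2)[(187 - 40) + (167 - 40)](5) = 685.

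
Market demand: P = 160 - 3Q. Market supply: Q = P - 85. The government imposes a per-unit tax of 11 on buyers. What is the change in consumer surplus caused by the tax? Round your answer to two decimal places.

Rewriting supply in inverse form: P = 85 + Q.
Without the tax, 160 - 3Q = 85 + Q so Q* = 18.75 and P* = 103.75.
A tax on buyers shifts demand down by 11: (160 - 11) - 3Q = 85 + Q, so Q_t = 16. Buyers pay P_b = 112; sellers receive P_s = P_b - 11 = 101.
Consumers lose the trapezoid between P* and P_b out to Q_t plus the triangle from Q_t to Q*: change in CS = 384 - 527.3438 = -143.3438.

-143.34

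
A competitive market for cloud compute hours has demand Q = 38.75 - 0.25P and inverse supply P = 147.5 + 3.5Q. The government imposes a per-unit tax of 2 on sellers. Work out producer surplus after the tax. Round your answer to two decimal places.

Rewriting demand in inverse form: P = 155 - 4Q.
Pre-tax equilibrium: 155 - 4Q = 147.5 + 3.5Q gives Q* = 1, P* = 151.
A tax on sellers shifts supply up by 2: 155 - 4Q = 147.5 + 3.5Q + 2, so Q_t = 0.7333. Buyers pay P_b = 152.0667; sellers receive P_s = P_b - 2 = 150.0667.
Producer surplus is the triangle above supply below P_s: (1/2)(0.7333)(150.0667 - 147.5) = 0.9411.

0.94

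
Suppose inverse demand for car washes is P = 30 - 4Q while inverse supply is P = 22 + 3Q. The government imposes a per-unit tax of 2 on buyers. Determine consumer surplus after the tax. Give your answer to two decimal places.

Without the tax, 30 - 4Q = 22 + 3Q so Q* = 1.1429 and P* = 25.4286.
A tax on buyers shifts demand down by 2: (30 - 2) - 4Q = 22 + 3Q, so Q_t = 0.8571. Buyers pay P_b = 26.5714; sellers receive P_s = P_b - 2 = 24.5714.
CS = (1/2)(Q_t)(30 - P_b) = (1/2)(0.8571)(3.4286) = 1.4694.

1.47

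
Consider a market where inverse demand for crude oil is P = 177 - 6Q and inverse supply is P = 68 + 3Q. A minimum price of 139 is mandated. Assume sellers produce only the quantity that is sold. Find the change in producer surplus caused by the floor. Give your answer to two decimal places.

169.48

Without the control, 177 - 6Q = 68 + 3Q so Q* = 12.1111 and P* = 104.3333.
At the floor price 139, quantity demanded is (177 - 139)/6 = 6.3333; demand is the short side, so Q = 6.3333 trades at P = 139.
PS goes from (1/2)(12.1111)(36.3333) = 220.0185 to 389.5 (computed as (139 - 68)(6.3333) - (1/2)(3)(6.3333)^2), a change of 169.4815.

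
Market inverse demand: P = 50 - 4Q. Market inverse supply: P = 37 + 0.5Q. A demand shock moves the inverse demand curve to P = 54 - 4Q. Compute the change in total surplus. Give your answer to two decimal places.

Initial equilibrium: Q_0 = 2.8889, P_0 = 38.4444; CS_0 = (1/2)(2.8889)(11.5556) = 16.6914, PS_0 = (1/2)(2.8889)(1.4444) = 2.0864.
New equilibrium: 54 - 4Q = 37 + 0.5Q gives Q_1 = 3.7778, P_1 = 38.8889; CS_1 = 28.5432, PS_1 = 3.5679.
Change in total surplus = (28.5432 + 3.5679) - (16.6914 + 2.0864) = 13.3333.

13.33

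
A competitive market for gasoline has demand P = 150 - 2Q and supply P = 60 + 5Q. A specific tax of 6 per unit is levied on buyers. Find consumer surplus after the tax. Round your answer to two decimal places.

144.00

Pre-tax equilibrium: 150 - 2Q = 60 + 5Q gives Q* = 12.8571, P* = 124.2857.
With the tax, buyers' net willingness to pay falls by 6: (150 - 6) - 2Q = 60 + 5Q, so Q_t = 12. Buyers pay P_b = 126; sellers receive P_s = P_b - 6 = 120.
Consumer surplus is the triangle under demand above P_b: (1/2)(12)(150 - 126) = 144.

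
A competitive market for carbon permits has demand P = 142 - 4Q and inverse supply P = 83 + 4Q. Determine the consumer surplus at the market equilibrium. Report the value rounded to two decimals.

108.78

Setting demand equal to supply, 59 = 8Q, so Q* = 7.375 and P* = 112.5.
CS is the area between the demand curve and P* from 0 to Q*: (1/2)(7.375)(29.5) = 108.7812.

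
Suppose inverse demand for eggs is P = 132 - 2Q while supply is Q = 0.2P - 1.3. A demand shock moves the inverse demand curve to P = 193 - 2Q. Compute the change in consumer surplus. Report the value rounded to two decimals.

Rewriting supply in inverse form: P = 6.5 + 5Q.
Initial equilibrium: Q_0 = 17.9286, P_0 = 96.1429; CS_0 = (1/2)(17.9286)(35.8571) = 321.4337, PS_0 = (1/2)(17.9286)(89.6429) = 803.5842.
New equilibrium: 193 - 2Q = 6.5 + 5Q gives Q_1 = 26.6429, P_1 = 139.7143; CS_1 = 709.8418, PS_1 = 1774.6046.
Change in consumer surplus = 709.8418 - 321.4337 = 388.4082.

388.41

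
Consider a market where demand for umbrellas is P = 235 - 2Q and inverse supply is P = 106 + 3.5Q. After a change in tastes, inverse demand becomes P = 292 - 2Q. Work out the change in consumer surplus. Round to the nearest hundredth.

593.55

Initial equilibrium: Q_0 = 23.4545, P_0 = 188.0909; CS_0 = (1/2)(23.4545)(46.9091) = 550.1157, PS_0 = (1/2)(23.4545)(82.0909) = 962.7025.
New equilibrium: 292 - 2Q = 106 + 3.5Q gives Q_1 = 33.8182, P_1 = 224.3636; CS_1 = 1143.6694, PS_1 = 2001.4215.
Change in consumer surplus = 1143.6694 - 550.1157 = 593.5537.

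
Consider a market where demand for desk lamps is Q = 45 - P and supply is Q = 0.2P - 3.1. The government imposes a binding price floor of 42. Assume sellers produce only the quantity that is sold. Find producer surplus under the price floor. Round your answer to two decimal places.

57.00

Rewriting demand in inverse form: P = 45 - Q.
Rewriting supply in inverse form: P = 15.5 + 5Q.
Free-market equilibrium: 45 - Q = 15.5 + 5Q gives Q* = 4.9167, P* = 40.0833.
At the floor price 42, quantity demanded is (45 - 42)/1 = 3; demand is the short side, so Q = 3 trades at P = 42.
The supply price at Q = 3 is 30.5. PS is the trapezoid between 42 and supply over [0, 3]: (1/2)[(42 - 15.5) + (42 - 30.5)](3) = 57.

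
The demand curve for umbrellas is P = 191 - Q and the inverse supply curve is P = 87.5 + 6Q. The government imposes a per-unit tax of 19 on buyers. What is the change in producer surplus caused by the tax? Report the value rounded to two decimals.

-218.69

Pre-tax equilibrium: 191 - Q = 87.5 + 6Q gives Q* = 14.7857, P* = 176.2143.
With the tax, buyers' net willingness to pay falls by 19: (191 - 19) - Q = 87.5 + 6Q, so Q_t = 12.0714. Buyers pay P_b = 178.9286; sellers receive P_s = P_b - 19 = 159.9286.
Producers lose the trapezoid between P_s and P* out to Q_t plus the triangle from Q_t to Q*: change in PS = 437.1582 - 655.852 = -218.6939.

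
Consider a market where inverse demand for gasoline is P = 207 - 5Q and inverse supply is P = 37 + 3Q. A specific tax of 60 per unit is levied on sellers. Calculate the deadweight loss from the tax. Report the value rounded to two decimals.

225.00

Without the tax, 207 - 5Q = 37 + 3Q so Q* = 21.25 and P* = 100.75.
A tax on sellers shifts supply up by 60: 207 - 5Q = 37 + 3Q + 60, so Q_t = 13.75. Buyers pay P_b = 138.25; sellers receive P_s = P_b - 60 = 78.25.
The welfare triangle lost has base Q* - Q_t = 7.5 and height t = 60, so DWL = (1/2)(7.5)(60) = 225.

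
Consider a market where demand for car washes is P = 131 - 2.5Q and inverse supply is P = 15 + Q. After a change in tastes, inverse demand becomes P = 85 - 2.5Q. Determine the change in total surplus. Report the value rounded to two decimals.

-1222.29

Initial equilibrium: Q_0 = 33.1429, P_0 = 48.1429; CS_0 = (1/2)(33.1429)(82.8571) = 1373.0612, PS_0 = (1/2)(33.1429)(33.1429) = 549.2245.
New equilibrium: 85 - 2.5Q = 15 + Q gives Q_1 = 20, P_1 = 35; CS_1 = 500, PS_1 = 200.
Change in total surplus = (500 + 200) - (1373.0612 + 549.2245) = -1222.2857.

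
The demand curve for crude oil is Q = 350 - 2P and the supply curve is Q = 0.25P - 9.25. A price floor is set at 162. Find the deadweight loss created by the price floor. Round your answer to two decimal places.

Rewriting demand in inverse form: P = 175 - 0.5Q.
Rewriting supply in inverse form: P = 37 + 4Q.
Without the control, 175 - 0.5Q = 37 + 4Q so Q* = 30.6667 and P* = 159.6667.
At P = 162, buyers demand (175 - 162)/0.5 = 26 while sellers would supply more, so the quantity traded is 26 at price 162.
At Q = 26 the demand price is 162 and the supply price is 141. Deadweight loss is the triangle between the curves from 26 to 30.6667: (1/2)(162 - 141)(30.6667 - 26) = 49.

49.00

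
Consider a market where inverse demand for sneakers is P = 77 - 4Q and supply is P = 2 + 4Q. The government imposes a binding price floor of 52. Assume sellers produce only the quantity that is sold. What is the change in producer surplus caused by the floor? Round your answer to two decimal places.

Without the control, 77 - 4Q = 2 + 4Q so Q* = 9.375 and P* = 39.5.
At the floor price 52, quantity demanded is (77 - 52)/4 = 6.25; demand is the short side, so Q = 6.25 trades at P = 52.
PS goes from (1/2)(9.375)(37.5) = 175.7812 to 234.375 (computed as (52 - 2)(6.25) - (1/2)(4)(6.25)^2), a change of 58.5938.

58.59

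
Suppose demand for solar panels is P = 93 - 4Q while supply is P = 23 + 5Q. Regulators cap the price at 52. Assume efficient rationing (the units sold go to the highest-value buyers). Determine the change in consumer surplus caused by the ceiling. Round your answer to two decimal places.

Free-market equilibrium: 93 - 4Q = 23 + 5Q gives Q* = 7.7778, P* = 61.8889.
At the ceiling price 52, quantity supplied is (52 - 23)/5 = 5.8; supply is the short side, so Q = 5.8 trades at P = 52.
CS goes from (1/2)(7.7778)(31.1111) = 120.9877 to 170.52 (computed as (93 - 52)(5.8) - (1/2)(4)(5.8)^2), a change of 49.5323.

49.53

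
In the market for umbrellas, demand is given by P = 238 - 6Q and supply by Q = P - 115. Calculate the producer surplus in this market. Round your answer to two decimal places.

154.38

Rewriting supply in inverse form: P = 115 + Q.
Set 238 - 6Q = 115 + Q, which gives 123 = 7Q, so Q* = 17.5714 and P* = 238 - 6(17.5714) = 132.5714.
Producer surplus is the triangle above supply below P*: (1/2)(17.5714)(132.5714 - 115) = (1/2)(17.5714)(17.5714) = 154.3776.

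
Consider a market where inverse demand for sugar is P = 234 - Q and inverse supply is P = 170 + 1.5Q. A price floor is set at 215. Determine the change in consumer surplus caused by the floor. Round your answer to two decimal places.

-147.18

Free-market equilibrium: 234 - Q = 170 + 1.5Q gives Q* = 25.6, P* = 208.4.
At P = 215, buyers demand (234 - 215)/1 = 19 while sellers would supply more, so the quantity traded is 19 at price 215.
CS goes from (1/2)(25.6)(25.6) = 327.68 to 180.5 (computed as (234 - 215)(19) - (1/2)(1)(19)^2), a change of -147.18.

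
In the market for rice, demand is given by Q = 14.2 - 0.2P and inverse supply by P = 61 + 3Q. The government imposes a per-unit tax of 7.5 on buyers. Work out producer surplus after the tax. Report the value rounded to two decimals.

0.15

Rewriting demand in inverse form: P = 71 - 5Q.
Pre-tax equilibrium: 71 - 5Q = 61 + 3Q gives Q* = 1.25, P* = 64.75.
A tax on buyers shifts demand down by 7.5: (71 - 7.5) - 5Q = 61 + 3Q, so Q_t = 0.3125. Buyers pay P_b = 69.4375; sellers receive P_s = P_b - 7.5 = 61.9375.
PS = (1/2)(Q_t)(P_s - 61) = (1/2)(0.3125)(0.9375) = 0.1465.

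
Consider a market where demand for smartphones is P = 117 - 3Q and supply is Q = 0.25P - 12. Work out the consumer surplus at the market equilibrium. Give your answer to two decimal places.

Rewriting supply in inverse form: P = 48 + 4Q.
Equilibrium: 117 - 3Q = 48 + 4Q, so Q* = 9.8571 and P* = 87.4286.
The demand choke price is 117, so CS = (1/2)(Q*)(117 - P*) = (1/2)(9.8571)(29.5714) = 145.7449.

145.74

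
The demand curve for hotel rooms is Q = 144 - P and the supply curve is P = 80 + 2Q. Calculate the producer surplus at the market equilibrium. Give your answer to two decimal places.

Rewriting demand in inverse form: P = 144 - Q.
Setting demand equal to supply, 64 = 3Q, so Q* = 21.3333 and P* = 122.6667.
Producer surplus is the triangle above supply below P*: (1/2)(21.3333)(122.6667 - 80) = (1/2)(21.3333)(42.6667) = 455.1111.

455.11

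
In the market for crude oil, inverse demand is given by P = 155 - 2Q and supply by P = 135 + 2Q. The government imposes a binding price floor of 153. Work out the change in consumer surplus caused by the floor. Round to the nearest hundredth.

-24.00

Without the control, 155 - 2Q = 135 + 2Q so Q* = 5 and P* = 145.
At P = 153, buyers demand (155 - 153)/2 = 1 while sellers would supply more, so the quantity traded is 1 at price 153.
CS goes from (1/2)(5)(10) = 25 to 1 (computed as (155 - 153)(1) - (1/2)(2)(1)^2), a change of -24.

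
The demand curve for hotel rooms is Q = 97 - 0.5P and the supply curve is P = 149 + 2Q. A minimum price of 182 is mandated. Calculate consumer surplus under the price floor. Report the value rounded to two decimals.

Rewriting demand in inverse form: P = 194 - 2Q.
Without the control, 194 - 2Q = 149 + 2Q so Q* = 11.25 and P* = 171.5.
At the floor price 182, quantity demanded is (194 - 182)/2 = 6; demand is the short side, so Q = 6 trades at P = 182.
CS is the triangle under demand above 182: (1/2)(6)(194 - 182) = 36.

36.00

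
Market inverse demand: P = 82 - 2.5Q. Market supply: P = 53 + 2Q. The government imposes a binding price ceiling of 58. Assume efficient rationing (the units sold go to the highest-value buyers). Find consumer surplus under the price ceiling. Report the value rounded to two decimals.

52.19

Free-market equilibrium: 82 - 2.5Q = 53 + 2Q gives Q* = 6.4444, P* = 65.8889.
At P = 58, sellers supply (58 - 53)/2 = 2.5 while buyers want more, so the quantity traded is 2.5 at price 58.
The demand price at Q = 2.5 is 75.75. CS is the trapezoid between demand and 58 over [0, 2.5]: (1/2)[(82 - 58) + (75.75 - 58)](2.5) = 52.1875.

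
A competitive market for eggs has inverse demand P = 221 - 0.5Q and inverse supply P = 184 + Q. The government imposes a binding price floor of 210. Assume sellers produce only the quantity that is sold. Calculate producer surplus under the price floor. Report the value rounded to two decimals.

Without the control, 221 - 0.5Q = 184 + Q so Q* = 24.6667 and P* = 208.6667.
At P = 210, buyers demand (221 - 210)/0.5 = 22 while sellers would supply more, so the quantity traded is 22 at price 210.
The supply price at Q = 22 is 206. PS is the trapezoid between 210 and supply over [0, 22]: (1/2)[(210 - 184) + (210 - 206)](22) = 330.

330.00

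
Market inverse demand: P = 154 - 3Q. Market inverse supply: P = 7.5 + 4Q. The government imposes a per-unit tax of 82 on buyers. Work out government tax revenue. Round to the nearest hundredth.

755.57

Pre-tax equilibrium: 154 - 3Q = 7.5 + 4Q gives Q* = 20.9286, P* = 91.2143.
With the tax, buyers' net willingness to pay falls by 82: (154 - 82) - 3Q = 7.5 + 4Q, so Q_t = 9.2143. Buyers pay P_b = 126.3571; sellers receive P_s = P_b - 82 = 44.3571.
Revenue is the tax times quantity traded: 82 x 9.2143 = 755.5714.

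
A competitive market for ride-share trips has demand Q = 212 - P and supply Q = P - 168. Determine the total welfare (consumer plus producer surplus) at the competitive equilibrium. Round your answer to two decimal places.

484.00

Rewriting demand in inverse form: P = 212 - Q.
Rewriting supply in inverse form: P = 168 + Q.
Equilibrium: 212 - Q = 168 + Q, so Q* = 22 and P* = 190.
Total surplus is the full triangle between the curves from 0 to Q*: (1/2)(22)(212 - 168) = 484.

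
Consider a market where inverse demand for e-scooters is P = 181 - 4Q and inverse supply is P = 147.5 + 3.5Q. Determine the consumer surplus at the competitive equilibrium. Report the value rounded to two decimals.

Equilibrium: 181 - 4Q = 147.5 + 3.5Q, so Q* = 4.4667 and P* = 163.1333.
CS is the area between the demand curve and P* from 0 to Q*: (1/2)(4.4667)(17.8667) = 39.9022.

39.90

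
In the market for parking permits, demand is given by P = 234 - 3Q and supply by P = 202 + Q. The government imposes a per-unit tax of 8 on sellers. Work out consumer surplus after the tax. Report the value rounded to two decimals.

Without the tax, 234 - 3Q = 202 + Q so Q* = 8 and P* = 210.
A tax on sellers shifts supply up by 8: 234 - 3Q = 202 + Q + 8, so Q_t = 6. Buyers pay P_b = 216; sellers receive P_s = P_b - 8 = 208.
Consumer surplus is the triangle under demand above P_b: (1/2)(6)(234 - 216) = 54.

54.00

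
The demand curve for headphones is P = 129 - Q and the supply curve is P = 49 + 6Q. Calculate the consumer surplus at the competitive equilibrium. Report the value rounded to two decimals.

Equilibrium: 129 - Q = 49 + 6Q, so Q* = 11.4286 and P* = 117.5714.
CS is the area between the demand curve and P* from 0 to Q*: (1/2)(11.4286)(11.4286) = 65.3061.

65.31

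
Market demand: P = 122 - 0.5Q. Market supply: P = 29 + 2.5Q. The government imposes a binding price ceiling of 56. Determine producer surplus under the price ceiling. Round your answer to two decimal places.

Without the control, 122 - 0.5Q = 29 + 2.5Q so Q* = 31 and P* = 106.5.
At the ceiling price 56, quantity supplied is (56 - 29)/2.5 = 10.8; supply is the short side, so Q = 10.8 trades at P = 56.
PS is the triangle above supply below 56: (1/2)(10.8)(56 - 29) = 145.8.

145.80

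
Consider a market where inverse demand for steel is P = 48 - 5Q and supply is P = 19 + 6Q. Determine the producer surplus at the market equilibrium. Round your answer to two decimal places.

20.85

Setting demand equal to supply, 29 = 11Q, so Q* = 2.6364 and P* = 34.8182.
PS is the area between P* and the supply curve from 0 to Q*: (1/2)(2.6364)(15.8182) = 20.8512.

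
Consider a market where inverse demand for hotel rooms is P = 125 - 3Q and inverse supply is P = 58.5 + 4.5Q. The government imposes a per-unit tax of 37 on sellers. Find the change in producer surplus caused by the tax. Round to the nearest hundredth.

-142.08

Pre-tax equilibrium: 125 - 3Q = 58.5 + 4.5Q gives Q* = 8.8667, P* = 98.4.
A tax on sellers shifts supply up by 37: 125 - 3Q = 58.5 + 4.5Q + 37, so Q_t = 3.9333. Buyers pay P_b = 113.2; sellers receive P_s = P_b - 37 = 76.2.
Producers lose the trapezoid between P_s and P* out to Q_t plus the triangle from Q_t to Q*: change in PS = 34.81 - 176.89 = -142.08.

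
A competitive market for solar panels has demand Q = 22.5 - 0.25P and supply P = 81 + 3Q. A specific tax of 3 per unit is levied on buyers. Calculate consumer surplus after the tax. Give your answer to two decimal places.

1.47

Rewriting demand in inverse form: P = 90 - 4Q.
Without the tax, 90 - 4Q = 81 + 3Q so Q* = 1.2857 and P* = 84.8571.
A tax on buyers shifts demand down by 3: (90 - 3) - 4Q = 81 + 3Q, so Q_t = 0.8571. Buyers pay P_b = 86.5714; sellers receive P_s = P_b - 3 = 83.5714.
CS = (1/2)(Q_t)(90 - P_b) = (1/2)(0.8571)(3.4286) = 1.4694.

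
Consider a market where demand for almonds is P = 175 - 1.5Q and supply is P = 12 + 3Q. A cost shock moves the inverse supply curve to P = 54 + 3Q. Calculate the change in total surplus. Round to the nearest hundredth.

Initial equilibrium: Q_0 = 36.2222, P_0 = 120.6667; CS_0 = (1/2)(36.2222)(54.3333) = 984.037, PS_0 = (1/2)(36.2222)(108.6667) = 1968.0741.
New equilibrium: 175 - 1.5Q = 54 + 3Q gives Q_1 = 26.8889, P_1 = 134.6667; CS_1 = 542.2593, PS_1 = 1084.5185.
Change in total surplus = (542.2593 + 1084.5185) - (984.037 + 1968.0741) = -1325.3333.

-1325.33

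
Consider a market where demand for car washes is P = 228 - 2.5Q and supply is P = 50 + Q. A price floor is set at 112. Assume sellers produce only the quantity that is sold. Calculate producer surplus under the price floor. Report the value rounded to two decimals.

Without the control, 228 - 2.5Q = 50 + Q so Q* = 50.8571 and P* = 100.8571.
At P = 112, buyers demand (228 - 112)/2.5 = 46.4 while sellers would supply more, so the quantity traded is 46.4 at price 112.
The supply price at Q = 46.4 is 96.4. PS is the trapezoid between 112 and supply over [0, 46.4]: (1/2)[(112 - 50) + (112 - 96.4)](46.4) = 1800.32.

1800.32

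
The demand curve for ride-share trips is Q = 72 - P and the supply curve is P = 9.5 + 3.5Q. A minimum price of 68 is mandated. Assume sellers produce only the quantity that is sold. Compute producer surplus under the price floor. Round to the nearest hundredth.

206.00

Rewriting demand in inverse form: P = 72 - Q.
Free-market equilibrium: 72 - Q = 9.5 + 3.5Q gives Q* = 13.8889, P* = 58.1111.
At the floor price 68, quantity demanded is (72 - 68)/1 = 4; demand is the short side, so Q = 4 trades at P = 68.
The supply price at Q = 4 is 23.5. PS is the trapezoid between 68 and supply over [0, 4]: (1/2)[(68 - 9.5) + (68 - 23.5)](4) = 206.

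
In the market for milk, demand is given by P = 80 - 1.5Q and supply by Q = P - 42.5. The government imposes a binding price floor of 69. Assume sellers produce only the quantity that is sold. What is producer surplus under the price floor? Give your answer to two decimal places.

167.44

Rewriting supply in inverse form: P = 42.5 + Q.
Free-market equilibrium: 80 - 1.5Q = 42.5 + Q gives Q* = 15, P* = 57.5.
At P = 69, buyers demand (80 - 69)/1.5 = 7.3333 while sellers would supply more, so the quantity traded is 7.3333 at price 69.
The supply price at Q = 7.3333 is 49.8333. PS is the trapezoid between 69 and supply over [0, 7.3333]: (1/2)[(69 - 42.5) + (69 - 49.8333)](7.3333) = 167.4444.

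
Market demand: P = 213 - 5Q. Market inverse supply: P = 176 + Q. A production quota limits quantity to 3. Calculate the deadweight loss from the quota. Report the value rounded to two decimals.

30.08

Without the quota, 213 - 5Q = 176 + Q gives Q* = 6.1667.
At Q = 3 the demand price is 213 - 5(3) = 198 and the supply price is 176 + (3) = 179.
Deadweight loss is the triangle between the curves from 3 to 6.1667: (1/2)(198 - 179)(6.1667 - 3) = 30.0833.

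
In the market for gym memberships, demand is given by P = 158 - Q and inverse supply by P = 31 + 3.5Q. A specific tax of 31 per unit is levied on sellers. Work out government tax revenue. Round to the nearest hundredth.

661.33

Pre-tax equilibrium: 158 - Q = 31 + 3.5Q gives Q* = 28.2222, P* = 129.7778.
A tax on sellers shifts supply up by 31: 158 - Q = 31 + 3.5Q + 31, so Q_t = 21.3333. Buyers pay P_b = 136.6667; sellers receive P_s = P_b - 31 = 105.6667.
Revenue is the tax times quantity traded: 31 x 21.3333 = 661.3333.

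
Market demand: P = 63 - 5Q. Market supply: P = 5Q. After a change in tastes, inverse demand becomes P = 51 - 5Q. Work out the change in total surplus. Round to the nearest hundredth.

Initial equilibrium: Q_0 = 6.3, P_0 = 31.5; CS_0 = (1/2)(6.3)(31.5) = 99.225, PS_0 = (1/2)(6.3)(31.5) = 99.225.
New equilibrium: 51 - 5Q = 5Q gives Q_1 = 5.1, P_1 = 25.5; CS_1 = 65.025, PS_1 = 65.025.
Change in total surplus = (65.025 + 65.025) - (99.225 + 99.225) = -68.4.

-68.40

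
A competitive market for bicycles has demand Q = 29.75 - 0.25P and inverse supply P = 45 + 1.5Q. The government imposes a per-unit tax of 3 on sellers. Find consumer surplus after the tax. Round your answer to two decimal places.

333.29

Rewriting demand in inverse form: P = 119 - 4Q.
Without the tax, 119 - 4Q = 45 + 1.5Q so Q* = 13.4545 and P* = 65.1818.
With the tax, sellers need 3 more per unit: 119 - 4Q = 45 + 1.5Q + 3, so Q_t = 12.9091. Buyers pay P_b = 67.3636; sellers receive P_s = P_b - 3 = 64.3636.
Consumer surplus is the triangle under demand above P_b: (1/2)(12.9091)(119 - 67.3636) = 333.2893.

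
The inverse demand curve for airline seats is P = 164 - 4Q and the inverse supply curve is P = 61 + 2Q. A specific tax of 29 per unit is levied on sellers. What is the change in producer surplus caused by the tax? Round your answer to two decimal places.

Without the tax, 164 - 4Q = 61 + 2Q so Q* = 17.1667 and P* = 95.3333.
A tax on sellers shifts supply up by 29: 164 - 4Q = 61 + 2Q + 29, so Q_t = 12.3333. Buyers pay P_b = 114.6667; sellers receive P_s = P_b - 29 = 85.6667.
Producers lose the trapezoid between P_s and P* out to Q_t plus the triangle from Q_t to Q*: change in PS = 152.1111 - 294.6944 = -142.5833.

-142.58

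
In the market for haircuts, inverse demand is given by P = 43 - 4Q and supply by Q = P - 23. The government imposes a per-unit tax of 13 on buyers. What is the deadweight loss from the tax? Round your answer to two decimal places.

16.90

Rewriting supply in inverse form: P = 23 + Q.
Without the tax, 43 - 4Q = 23 + Q so Q* = 4 and P* = 27.
A tax on buyers shifts demand down by 13: (43 - 13) - 4Q = 23 + Q, so Q_t = 1.4. Buyers pay P_b = 37.4; sellers receive P_s = P_b - 13 = 24.4.
The welfare triangle lost has base Q* - Q_t = 2.6 and height t = 13, so DWL = (1/2)(2.6)(13) = 16.9.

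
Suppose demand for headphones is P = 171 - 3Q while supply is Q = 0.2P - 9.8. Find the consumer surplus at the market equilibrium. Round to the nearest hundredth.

348.84

Rewriting supply in inverse form: P = 49 + 5Q.
Equilibrium: 171 - 3Q = 49 + 5Q, so Q* = 15.25 and P* = 125.25.
Consumer surplus is the triangle under demand above P*: (1/2)(15.25)(171 - 125.25) = (1/2)(15.25)(45.75) = 348.8438.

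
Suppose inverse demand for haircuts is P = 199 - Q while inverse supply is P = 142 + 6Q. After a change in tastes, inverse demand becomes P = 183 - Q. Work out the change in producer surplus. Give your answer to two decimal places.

Initial equilibrium: Q_0 = 8.1429, P_0 = 190.8571; CS_0 = (1/2)(8.1429)(8.1429) = 33.1531, PS_0 = (1/2)(8.1429)(48.8571) = 198.9184.
New equilibrium: 183 - Q = 142 + 6Q gives Q_1 = 5.8571, P_1 = 177.1429; CS_1 = 17.1531, PS_1 = 102.9184.
Change in producer surplus = 102.9184 - 198.9184 = -96.

-96.00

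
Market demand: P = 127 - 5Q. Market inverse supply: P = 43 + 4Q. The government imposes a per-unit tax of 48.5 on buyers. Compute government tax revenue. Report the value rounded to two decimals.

Without the tax, 127 - 5Q = 43 + 4Q so Q* = 9.3333 and P* = 80.3333.
A tax on buyers shifts demand down by 48.5: (127 - 48.5) - 5Q = 43 + 4Q, so Q_t = 3.9444. Buyers pay P_b = 107.2778; sellers receive P_s = P_b - 48.5 = 58.7778.
Tax revenue = t x Q_t = 48.5 x 3.9444 = 191.3056.

191.31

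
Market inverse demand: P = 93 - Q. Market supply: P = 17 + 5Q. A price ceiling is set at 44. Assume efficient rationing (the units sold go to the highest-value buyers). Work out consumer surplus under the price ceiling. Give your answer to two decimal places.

250.02

Without the control, 93 - Q = 17 + 5Q so Q* = 12.6667 and P* = 80.3333.
At the ceiling price 44, quantity supplied is (44 - 17)/5 = 5.4; supply is the short side, so Q = 5.4 trades at P = 44.
The demand price at Q = 5.4 is 87.6. CS is the trapezoid between demand and 44 over [0, 5.4]: (1/2)[(93 - 44) + (87.6 - 44)](5.4) = 250.02.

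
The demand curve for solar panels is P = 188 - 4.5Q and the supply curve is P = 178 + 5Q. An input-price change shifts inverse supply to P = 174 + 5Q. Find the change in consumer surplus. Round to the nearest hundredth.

Initial equilibrium: Q_0 = 1.0526, P_0 = 183.2632; CS_0 = (1/2)(1.0526)(4.7368) = 2.4931, PS_0 = (1/2)(1.0526)(5.2632) = 2.7701.
New equilibrium: 188 - 4.5Q = 174 + 5Q gives Q_1 = 1.4737, P_1 = 181.3684; CS_1 = 4.8864, PS_1 = 5.4294.
Change in consumer surplus = 4.8864 - 2.4931 = 2.3934.

2.39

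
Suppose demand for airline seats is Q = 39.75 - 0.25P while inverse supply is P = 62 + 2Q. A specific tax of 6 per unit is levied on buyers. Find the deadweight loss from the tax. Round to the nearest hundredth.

Rewriting demand in inverse form: P = 159 - 4Q.
Without the tax, 159 - 4Q = 62 + 2Q so Q* = 16.1667 and P* = 94.3333.
A tax on buyers shifts demand down by 6: (159 - 6) - 4Q = 62 + 2Q, so Q_t = 15.1667. Buyers pay P_b = 98.3333; sellers receive P_s = P_b - 6 = 92.3333.
The welfare triangle lost has base Q* - Q_t = 1 and height t = 6, so DWL = (1/2)(1)(6) = 3.

3.00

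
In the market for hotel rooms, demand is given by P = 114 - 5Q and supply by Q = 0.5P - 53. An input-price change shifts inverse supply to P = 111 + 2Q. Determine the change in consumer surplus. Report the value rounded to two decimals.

-2.81

Rewriting supply in inverse form: P = 106 + 2Q.
Initial equilibrium: Q_0 = 1.1429, P_0 = 108.2857; CS_0 = (1/2)(1.1429)(5.7143) = 3.2653, PS_0 = (1/2)(1.1429)(2.2857) = 1.3061.
New equilibrium: 114 - 5Q = 111 + 2Q gives Q_1 = 0.4286, P_1 = 111.8571; CS_1 = 0.4592, PS_1 = 0.1837.
Change in consumer surplus = 0.4592 - 3.2653 = -2.8061.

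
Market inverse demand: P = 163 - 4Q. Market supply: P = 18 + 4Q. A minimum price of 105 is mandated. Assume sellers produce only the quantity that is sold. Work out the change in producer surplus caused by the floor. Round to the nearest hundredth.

183.97

Free-market equilibrium: 163 - 4Q = 18 + 4Q gives Q* = 18.125, P* = 90.5.
At the floor price 105, quantity demanded is (163 - 105)/4 = 14.5; demand is the short side, so Q = 14.5 trades at P = 105.
PS goes from (1/2)(18.125)(72.5) = 657.0312 to 841 (computed as (105 - 18)(14.5) - (1/2)(4)(14.5)^2), a change of 183.9688.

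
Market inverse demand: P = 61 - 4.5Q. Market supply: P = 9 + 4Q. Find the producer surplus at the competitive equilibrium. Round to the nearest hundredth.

74.85

Equilibrium: 61 - 4.5Q = 9 + 4Q, so Q* = 6.1176 and P* = 33.4706.
PS is the area between P* and the supply curve from 0 to Q*: (1/2)(6.1176)(24.4706) = 74.8512.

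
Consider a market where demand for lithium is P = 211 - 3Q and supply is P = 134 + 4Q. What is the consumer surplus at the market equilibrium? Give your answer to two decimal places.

181.50

Equilibrium: 211 - 3Q = 134 + 4Q, so Q* = 11 and P* = 178.
CS is the area between the demand curve and P* from 0 to Q*: (1/2)(11)(33) = 181.5.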